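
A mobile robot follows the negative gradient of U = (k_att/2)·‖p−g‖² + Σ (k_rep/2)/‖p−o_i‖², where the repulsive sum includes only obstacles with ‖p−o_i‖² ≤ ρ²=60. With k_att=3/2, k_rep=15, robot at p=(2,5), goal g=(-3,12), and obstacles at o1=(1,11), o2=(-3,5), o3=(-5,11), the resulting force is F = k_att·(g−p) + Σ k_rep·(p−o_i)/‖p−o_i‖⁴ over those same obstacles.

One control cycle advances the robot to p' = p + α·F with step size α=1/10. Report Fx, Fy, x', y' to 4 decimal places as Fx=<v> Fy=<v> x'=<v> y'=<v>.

F_att = 3/2·(g−p) = 3/2·(-5,7) = (-7.5000,10.5000)
o1: d²=37 ≤ ρ²=60; F_rep = 15·(1,-6)/37² = (0.0110,-0.0657)
o2: d²=25 ≤ ρ²=60; F_rep = 15·(5,0)/25² = (0.1200,0.0000)
o3: d²=85 > ρ²=60 → inactive
F = F_att + ΣF_rep = (-7.3690,10.4343)
p' = p + 1/10·F = (1.2631,6.0434)

Fx=-7.3690 Fy=10.4343 x'=1.2631 y'=6.0434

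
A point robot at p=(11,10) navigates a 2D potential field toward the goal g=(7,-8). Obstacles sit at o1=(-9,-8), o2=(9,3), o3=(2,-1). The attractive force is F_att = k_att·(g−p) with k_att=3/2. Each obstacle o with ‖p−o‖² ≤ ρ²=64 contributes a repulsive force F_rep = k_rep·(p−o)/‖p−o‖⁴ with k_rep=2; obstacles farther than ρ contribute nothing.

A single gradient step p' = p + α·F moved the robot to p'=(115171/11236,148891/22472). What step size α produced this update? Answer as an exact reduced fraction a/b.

F_att = 3/2·(g−p) = 3/2·(-4,-18) = (-6.0000,-27.0000)
o1: d²=724 > ρ²=64 → inactive
o2: d²=53 ≤ ρ²=64; F_rep = 2·(2,7)/53² = (0.0014,0.0050)
o3: d²=202 > ρ²=64 → inactive
F = F_att + ΣF_rep = (-5.9986,-26.9950)
Δp = p'−p = (-0.7498,-3.3744); α = Δx/Fx = (-8425/11236) / (-16850/2809) = 1/8
check: Δy/Fy = (-75829/22472) / (-75829/2809) = 1/8 ✓

α = 1/8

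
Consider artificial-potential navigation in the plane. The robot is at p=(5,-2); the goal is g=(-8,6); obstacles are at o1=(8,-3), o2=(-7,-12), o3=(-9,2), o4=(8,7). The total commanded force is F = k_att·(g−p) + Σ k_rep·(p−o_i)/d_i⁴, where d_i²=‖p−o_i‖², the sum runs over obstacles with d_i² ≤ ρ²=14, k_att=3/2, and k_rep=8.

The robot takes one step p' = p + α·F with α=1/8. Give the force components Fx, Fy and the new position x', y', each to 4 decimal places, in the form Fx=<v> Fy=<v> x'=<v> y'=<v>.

F_att = 3/2·(g−p) = 3/2·(-13,8) = (-19.5000,12.0000)
o1: d²=10 ≤ ρ²=14; F_rep = 8·(-3,1)/10² = (-0.2400,0.0800)
o2: d²=244 > ρ²=14 → inactive
o3: d²=212 > ρ²=14 → inactive
o4: d²=90 > ρ²=14 → inactive
F = F_att + ΣF_rep = (-19.7400,12.0800)
p' = p + 1/8·F = (2.5325,-0.4900)

Fx=-19.7400 Fy=12.0800 x'=2.5325 y'=-0.4900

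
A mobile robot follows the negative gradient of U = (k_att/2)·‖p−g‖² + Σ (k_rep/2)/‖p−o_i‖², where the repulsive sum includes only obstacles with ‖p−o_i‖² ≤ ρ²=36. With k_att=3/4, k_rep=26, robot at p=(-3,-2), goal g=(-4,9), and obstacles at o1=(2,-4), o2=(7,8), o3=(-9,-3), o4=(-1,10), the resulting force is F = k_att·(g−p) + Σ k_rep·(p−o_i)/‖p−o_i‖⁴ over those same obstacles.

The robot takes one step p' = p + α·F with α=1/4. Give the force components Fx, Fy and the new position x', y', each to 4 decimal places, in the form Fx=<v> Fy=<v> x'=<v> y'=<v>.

F_att = 3/4·(g−p) = 3/4·(-1,11) = (-0.7500,8.2500)
o1: d²=29 ≤ ρ²=36; F_rep = 26·(-5,2)/29² = (-0.1546,0.0618)
o2: d²=200 > ρ²=36 → inactive
o3: d²=37 > ρ²=36 → inactive
o4: d²=148 > ρ²=36 → inactive
F = F_att + ΣF_rep = (-0.9046,8.3118)
p' = p + 1/4·F = (-3.2261,0.0780)

Fx=-0.9046 Fy=8.3118 x'=-3.2261 y'=0.0780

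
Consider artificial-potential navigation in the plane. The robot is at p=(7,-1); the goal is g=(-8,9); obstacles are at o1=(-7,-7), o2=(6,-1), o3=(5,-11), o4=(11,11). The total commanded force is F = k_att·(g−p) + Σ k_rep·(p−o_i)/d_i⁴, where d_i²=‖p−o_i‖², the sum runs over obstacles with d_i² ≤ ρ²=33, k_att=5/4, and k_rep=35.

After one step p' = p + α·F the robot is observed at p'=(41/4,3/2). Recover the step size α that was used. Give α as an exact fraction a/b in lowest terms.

F_att = 5/4·(g−p) = 5/4·(-15,10) = (-18.7500,12.5000)
o1: d²=232 > ρ²=33 → inactive
o2: d²=1 ≤ ρ²=33; F_rep = 35·(1,0)/1² = (35.0000,0.0000)
o3: d²=104 > ρ²=33 → inactive
o4: d²=160 > ρ²=33 → inactive
F = F_att + ΣF_rep = (16.2500,12.5000)
Δp = p'−p = (3.2500,2.5000); α = Δx/Fx = (13/4) / (65/4) = 1/5
check: Δy/Fy = (5/2) / (25/2) = 1/5 ✓

α = 1/5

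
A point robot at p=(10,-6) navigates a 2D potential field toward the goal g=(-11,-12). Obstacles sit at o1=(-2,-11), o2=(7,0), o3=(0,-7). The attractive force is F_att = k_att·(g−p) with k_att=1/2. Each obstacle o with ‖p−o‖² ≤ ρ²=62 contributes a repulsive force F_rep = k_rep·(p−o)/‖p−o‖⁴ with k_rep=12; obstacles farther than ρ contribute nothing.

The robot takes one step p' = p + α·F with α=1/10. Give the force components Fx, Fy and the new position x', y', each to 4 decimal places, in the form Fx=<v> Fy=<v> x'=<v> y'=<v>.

F_att = 1/2·(g−p) = 1/2·(-21,-6) = (-10.5000,-3.0000)
o1: d²=169 > ρ²=62 → inactive
o2: d²=45 ≤ ρ²=62; F_rep = 12·(3,-6)/45² = (0.0178,-0.0356)
o3: d²=101 > ρ²=62 → inactive
F = F_att + ΣF_rep = (-10.4822,-3.0356)
p' = p + 1/10·F = (8.9518,-6.3036)

Fx=-10.4822 Fy=-3.0356 x'=8.9518 y'=-6.3036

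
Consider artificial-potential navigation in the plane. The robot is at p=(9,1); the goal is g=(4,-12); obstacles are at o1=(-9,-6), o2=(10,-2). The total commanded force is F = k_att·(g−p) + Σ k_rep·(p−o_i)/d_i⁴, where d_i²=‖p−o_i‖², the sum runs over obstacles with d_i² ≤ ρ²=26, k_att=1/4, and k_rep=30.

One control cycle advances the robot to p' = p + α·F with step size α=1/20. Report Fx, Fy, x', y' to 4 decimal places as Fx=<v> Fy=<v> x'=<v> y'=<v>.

F_att = 1/4·(g−p) = 1/4·(-5,-13) = (-1.2500,-3.2500)
o1: d²=373 > ρ²=26 → inactive
o2: d²=10 ≤ ρ²=26; F_rep = 30·(-1,3)/10² = (-0.3000,0.9000)
F = F_att + ΣF_rep = (-1.5500,-2.3500)
p' = p + 1/20·F = (8.9225,0.8825)

Fx=-1.5500 Fy=-2.3500 x'=8.9225 y'=0.8825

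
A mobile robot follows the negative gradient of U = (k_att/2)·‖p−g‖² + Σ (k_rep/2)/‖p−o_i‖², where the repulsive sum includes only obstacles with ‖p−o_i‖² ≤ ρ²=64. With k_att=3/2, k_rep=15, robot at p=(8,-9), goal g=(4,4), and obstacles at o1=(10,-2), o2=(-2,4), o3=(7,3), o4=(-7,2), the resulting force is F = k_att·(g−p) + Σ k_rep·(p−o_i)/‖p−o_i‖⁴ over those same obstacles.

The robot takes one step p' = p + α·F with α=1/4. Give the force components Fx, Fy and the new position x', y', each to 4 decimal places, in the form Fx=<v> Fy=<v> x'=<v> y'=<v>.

F_att = 3/2·(g−p) = 3/2·(-4,13) = (-6.0000,19.5000)
o1: d²=53 ≤ ρ²=64; F_rep = 15·(-2,-7)/53² = (-0.0107,-0.0374)
o2: d²=269 > ρ²=64 → inactive
o3: d²=145 > ρ²=64 → inactive
o4: d²=346 > ρ²=64 → inactive
F = F_att + ΣF_rep = (-6.0107,19.4626)
p' = p + 1/4·F = (6.4973,-4.1343)

Fx=-6.0107 Fy=19.4626 x'=6.4973 y'=-4.1343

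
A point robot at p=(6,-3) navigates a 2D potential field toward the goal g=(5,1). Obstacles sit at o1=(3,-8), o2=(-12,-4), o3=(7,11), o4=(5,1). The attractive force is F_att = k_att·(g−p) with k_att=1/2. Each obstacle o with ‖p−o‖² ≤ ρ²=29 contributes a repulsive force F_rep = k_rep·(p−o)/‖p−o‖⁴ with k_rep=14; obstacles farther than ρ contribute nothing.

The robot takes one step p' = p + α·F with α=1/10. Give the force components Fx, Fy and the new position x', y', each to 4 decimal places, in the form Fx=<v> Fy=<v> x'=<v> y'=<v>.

F_att = 1/2·(g−p) = 1/2·(-1,4) = (-0.5000,2.0000)
o1: d²=34 > ρ²=29 → inactive
o2: d²=325 > ρ²=29 → inactive
o3: d²=197 > ρ²=29 → inactive
o4: d²=17 ≤ ρ²=29; F_rep = 14·(1,-4)/17² = (0.0484,-0.1938)
F = F_att + ΣF_rep = (-0.4516,1.8062)
p' = p + 1/10·F = (5.9548,-2.8194)

Fx=-0.4516 Fy=1.8062 x'=5.9548 y'=-2.8194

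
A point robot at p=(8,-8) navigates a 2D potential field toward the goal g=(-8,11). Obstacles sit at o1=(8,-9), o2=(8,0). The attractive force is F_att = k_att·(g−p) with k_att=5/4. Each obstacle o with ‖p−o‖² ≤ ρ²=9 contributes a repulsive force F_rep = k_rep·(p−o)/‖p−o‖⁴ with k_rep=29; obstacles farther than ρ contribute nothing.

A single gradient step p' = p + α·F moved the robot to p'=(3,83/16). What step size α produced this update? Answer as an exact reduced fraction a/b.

α = 1/4

F_att = 5/4·(g−p) = 5/4·(-16,19) = (-20.0000,23.7500)
o1: d²=1 ≤ ρ²=9; F_rep = 29·(0,1)/1² = (0.0000,29.0000)
o2: d²=64 > ρ²=9 → inactive
F = F_att + ΣF_rep = (-20.0000,52.7500)
Δp = p'−p = (-5.0000,13.1875); α = Δx/Fx = (-5) / (-20) = 1/4
check: Δy/Fy = (211/16) / (211/4) = 1/4 ✓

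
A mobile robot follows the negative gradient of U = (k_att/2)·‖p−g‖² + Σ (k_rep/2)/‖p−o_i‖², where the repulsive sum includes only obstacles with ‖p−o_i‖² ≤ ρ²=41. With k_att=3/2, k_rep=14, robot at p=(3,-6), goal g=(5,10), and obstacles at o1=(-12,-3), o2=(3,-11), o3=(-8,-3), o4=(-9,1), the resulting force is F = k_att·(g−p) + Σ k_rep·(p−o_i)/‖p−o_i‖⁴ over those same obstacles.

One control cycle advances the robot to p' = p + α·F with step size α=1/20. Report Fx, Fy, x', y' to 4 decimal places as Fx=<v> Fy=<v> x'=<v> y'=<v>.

F_att = 3/2·(g−p) = 3/2·(2,16) = (3.0000,24.0000)
o1: d²=234 > ρ²=41 → inactive
o2: d²=25 ≤ ρ²=41; F_rep = 14·(0,5)/25² = (0.0000,0.1120)
o3: d²=130 > ρ²=41 → inactive
o4: d²=193 > ρ²=41 → inactive
F = F_att + ΣF_rep = (3.0000,24.1120)
p' = p + 1/20·F = (3.1500,-4.7944)

Fx=3.0000 Fy=24.1120 x'=3.1500 y'=-4.7944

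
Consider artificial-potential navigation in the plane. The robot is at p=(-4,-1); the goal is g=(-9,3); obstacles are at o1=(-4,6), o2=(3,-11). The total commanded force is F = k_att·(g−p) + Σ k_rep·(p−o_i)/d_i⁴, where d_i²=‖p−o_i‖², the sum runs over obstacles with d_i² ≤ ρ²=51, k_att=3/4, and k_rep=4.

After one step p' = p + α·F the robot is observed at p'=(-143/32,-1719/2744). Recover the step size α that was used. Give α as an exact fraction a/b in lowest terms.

F_att = 3/4·(g−p) = 3/4·(-5,4) = (-3.7500,3.0000)
o1: d²=49 ≤ ρ²=51; F_rep = 4·(0,-7)/49² = (0.0000,-0.0117)
o2: d²=149 > ρ²=51 → inactive
F = F_att + ΣF_rep = (-3.7500,2.9883)
Δp = p'−p = (-0.4688,0.3735); α = Δx/Fx = (-15/32) / (-15/4) = 1/8
check: Δy/Fy = (1025/2744) / (1025/343) = 1/8 ✓

α = 1/8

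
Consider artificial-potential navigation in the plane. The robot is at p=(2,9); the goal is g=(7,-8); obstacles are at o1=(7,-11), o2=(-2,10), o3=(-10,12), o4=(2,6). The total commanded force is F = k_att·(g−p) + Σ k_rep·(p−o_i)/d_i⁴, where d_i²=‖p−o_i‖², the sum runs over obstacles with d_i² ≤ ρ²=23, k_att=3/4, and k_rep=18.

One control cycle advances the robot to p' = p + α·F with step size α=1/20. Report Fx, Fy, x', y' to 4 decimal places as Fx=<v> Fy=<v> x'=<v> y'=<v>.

Fx=3.9991 Fy=-12.1456 x'=2.2000 y'=8.3927

F_att = 3/4·(g−p) = 3/4·(5,-17) = (3.7500,-12.7500)
o1: d²=425 > ρ²=23 → inactive
o2: d²=17 ≤ ρ²=23; F_rep = 18·(4,-1)/17² = (0.2491,-0.0623)
o3: d²=153 > ρ²=23 → inactive
o4: d²=9 ≤ ρ²=23; F_rep = 18·(0,3)/9² = (0.0000,0.6667)
F = F_att + ΣF_rep = (3.9991,-12.1456)
p' = p + 1/20·F = (2.2000,8.3927)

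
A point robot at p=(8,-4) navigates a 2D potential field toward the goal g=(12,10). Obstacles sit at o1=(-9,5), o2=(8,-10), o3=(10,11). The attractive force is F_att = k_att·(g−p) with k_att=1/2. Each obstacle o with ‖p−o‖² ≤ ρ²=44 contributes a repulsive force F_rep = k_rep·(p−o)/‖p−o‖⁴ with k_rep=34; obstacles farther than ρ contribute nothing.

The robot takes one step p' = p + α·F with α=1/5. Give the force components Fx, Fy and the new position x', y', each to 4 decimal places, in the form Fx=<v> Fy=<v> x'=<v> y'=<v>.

Fx=2.0000 Fy=7.1574 x'=8.4000 y'=-2.5685

F_att = 1/2·(g−p) = 1/2·(4,14) = (2.0000,7.0000)
o1: d²=370 > ρ²=44 → inactive
o2: d²=36 ≤ ρ²=44; F_rep = 34·(0,6)/36² = (0.0000,0.1574)
o3: d²=229 > ρ²=44 → inactive
F = F_att + ΣF_rep = (2.0000,7.1574)
p' = p + 1/5·F = (8.4000,-2.5685)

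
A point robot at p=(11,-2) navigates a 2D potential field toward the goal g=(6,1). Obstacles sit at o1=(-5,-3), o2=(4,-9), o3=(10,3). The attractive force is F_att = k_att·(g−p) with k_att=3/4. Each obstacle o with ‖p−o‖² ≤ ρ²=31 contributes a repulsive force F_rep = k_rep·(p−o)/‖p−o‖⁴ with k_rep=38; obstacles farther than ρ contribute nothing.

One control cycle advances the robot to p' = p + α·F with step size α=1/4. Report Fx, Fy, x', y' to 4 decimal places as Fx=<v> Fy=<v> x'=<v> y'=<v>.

F_att = 3/4·(g−p) = 3/4·(-5,3) = (-3.7500,2.2500)
o1: d²=257 > ρ²=31 → inactive
o2: d²=98 > ρ²=31 → inactive
o3: d²=26 ≤ ρ²=31; F_rep = 38·(1,-5)/26² = (0.0562,-0.2811)
F = F_att + ΣF_rep = (-3.6938,1.9689)
p' = p + 1/4·F = (10.0766,-1.5078)

Fx=-3.6938 Fy=1.9689 x'=10.0766 y'=-1.5078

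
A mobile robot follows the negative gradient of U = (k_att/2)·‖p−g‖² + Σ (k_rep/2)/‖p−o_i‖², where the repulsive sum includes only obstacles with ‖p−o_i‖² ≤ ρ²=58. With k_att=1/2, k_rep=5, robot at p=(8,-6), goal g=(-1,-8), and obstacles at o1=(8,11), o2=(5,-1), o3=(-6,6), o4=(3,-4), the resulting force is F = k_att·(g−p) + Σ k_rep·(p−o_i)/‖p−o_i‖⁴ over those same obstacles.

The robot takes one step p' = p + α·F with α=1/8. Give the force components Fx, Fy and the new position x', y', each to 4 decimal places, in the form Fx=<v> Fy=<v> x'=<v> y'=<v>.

Fx=-4.4573 Fy=-1.0335 x'=7.4428 y'=-6.1292

F_att = 1/2·(g−p) = 1/2·(-9,-2) = (-4.5000,-1.0000)
o1: d²=289 > ρ²=58 → inactive
o2: d²=34 ≤ ρ²=58; F_rep = 5·(3,-5)/34² = (0.0130,-0.0216)
o3: d²=340 > ρ²=58 → inactive
o4: d²=29 ≤ ρ²=58; F_rep = 5·(5,-2)/29² = (0.0297,-0.0119)
F = F_att + ΣF_rep = (-4.4573,-1.0335)
p' = p + 1/8·F = (7.4428,-6.1292)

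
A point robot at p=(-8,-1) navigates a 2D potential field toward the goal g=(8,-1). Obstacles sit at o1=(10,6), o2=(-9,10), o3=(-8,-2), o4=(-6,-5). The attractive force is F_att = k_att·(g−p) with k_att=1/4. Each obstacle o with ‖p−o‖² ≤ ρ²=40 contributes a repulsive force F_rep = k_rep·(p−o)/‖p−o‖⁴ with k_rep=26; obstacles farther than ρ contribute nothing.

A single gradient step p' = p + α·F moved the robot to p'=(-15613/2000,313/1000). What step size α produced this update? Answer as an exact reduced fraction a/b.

α = 1/20

F_att = 1/4·(g−p) = 1/4·(16,0) = (4.0000,0.0000)
o1: d²=373 > ρ²=40 → inactive
o2: d²=122 > ρ²=40 → inactive
o3: d²=1 ≤ ρ²=40; F_rep = 26·(0,1)/1² = (0.0000,26.0000)
o4: d²=20 ≤ ρ²=40; F_rep = 26·(-2,4)/20² = (-0.1300,0.2600)
F = F_att + ΣF_rep = (3.8700,26.2600)
Δp = p'−p = (0.1935,1.3130); α = Δx/Fx = (387/2000) / (387/100) = 1/20
check: Δy/Fy = (1313/1000) / (1313/50) = 1/20 ✓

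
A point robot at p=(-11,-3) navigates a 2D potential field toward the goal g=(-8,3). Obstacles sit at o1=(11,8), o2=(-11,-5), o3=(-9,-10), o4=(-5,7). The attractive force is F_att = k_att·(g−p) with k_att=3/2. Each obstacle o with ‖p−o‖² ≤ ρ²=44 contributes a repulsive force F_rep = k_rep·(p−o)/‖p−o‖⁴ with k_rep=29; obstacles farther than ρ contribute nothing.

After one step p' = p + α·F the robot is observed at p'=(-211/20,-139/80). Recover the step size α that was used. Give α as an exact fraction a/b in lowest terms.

F_att = 3/2·(g−p) = 3/2·(3,6) = (4.5000,9.0000)
o1: d²=605 > ρ²=44 → inactive
o2: d²=4 ≤ ρ²=44; F_rep = 29·(0,2)/4² = (0.0000,3.6250)
o3: d²=53 > ρ²=44 → inactive
o4: d²=136 > ρ²=44 → inactive
F = F_att + ΣF_rep = (4.5000,12.6250)
Δp = p'−p = (0.4500,1.2625); α = Δx/Fx = (9/20) / (9/2) = 1/10
check: Δy/Fy = (101/80) / (101/8) = 1/10 ✓

α = 1/10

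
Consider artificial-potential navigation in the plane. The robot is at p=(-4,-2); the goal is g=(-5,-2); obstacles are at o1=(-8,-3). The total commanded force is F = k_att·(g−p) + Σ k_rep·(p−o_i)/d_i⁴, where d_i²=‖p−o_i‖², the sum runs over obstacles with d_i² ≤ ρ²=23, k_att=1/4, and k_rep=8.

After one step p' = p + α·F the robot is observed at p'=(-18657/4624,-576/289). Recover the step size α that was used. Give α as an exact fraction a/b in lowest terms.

F_att = 1/4·(g−p) = 1/4·(-1,0) = (-0.2500,0.0000)
o1: d²=17 ≤ ρ²=23; F_rep = 8·(4,1)/17² = (0.1107,0.0277)
F = F_att + ΣF_rep = (-0.1393,0.0277)
Δp = p'−p = (-0.0348,0.0069); α = Δx/Fx = (-161/4624) / (-161/1156) = 1/4
check: Δy/Fy = (2/289) / (8/289) = 1/4 ✓

α = 1/4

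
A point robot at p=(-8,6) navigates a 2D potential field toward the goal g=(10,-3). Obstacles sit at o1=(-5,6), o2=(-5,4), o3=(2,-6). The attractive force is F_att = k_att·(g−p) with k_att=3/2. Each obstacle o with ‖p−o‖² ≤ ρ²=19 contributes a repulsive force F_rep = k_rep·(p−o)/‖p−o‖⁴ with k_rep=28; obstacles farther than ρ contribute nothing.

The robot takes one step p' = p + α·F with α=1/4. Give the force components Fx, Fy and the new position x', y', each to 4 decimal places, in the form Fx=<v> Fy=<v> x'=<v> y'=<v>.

Fx=25.4659 Fy=-13.1686 x'=-1.6335 y'=2.7078

F_att = 3/2·(g−p) = 3/2·(18,-9) = (27.0000,-13.5000)
o1: d²=9 ≤ ρ²=19; F_rep = 28·(-3,0)/9² = (-1.0370,0.0000)
o2: d²=13 ≤ ρ²=19; F_rep = 28·(-3,2)/13² = (-0.4970,0.3314)
o3: d²=244 > ρ²=19 → inactive
F = F_att + ΣF_rep = (25.4659,-13.1686)
p' = p + 1/4·F = (-1.6335,2.7078)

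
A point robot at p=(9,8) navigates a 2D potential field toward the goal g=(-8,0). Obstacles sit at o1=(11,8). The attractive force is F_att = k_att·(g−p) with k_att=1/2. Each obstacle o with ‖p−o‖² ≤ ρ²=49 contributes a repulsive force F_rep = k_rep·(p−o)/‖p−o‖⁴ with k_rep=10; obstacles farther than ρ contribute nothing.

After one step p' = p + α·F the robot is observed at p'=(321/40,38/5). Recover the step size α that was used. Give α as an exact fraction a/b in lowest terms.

α = 1/10

F_att = 1/2·(g−p) = 1/2·(-17,-8) = (-8.5000,-4.0000)
o1: d²=4 ≤ ρ²=49; F_rep = 10·(-2,0)/4² = (-1.2500,0.0000)
F = F_att + ΣF_rep = (-9.7500,-4.0000)
Δp = p'−p = (-0.9750,-0.4000); α = Δx/Fx = (-39/40) / (-39/4) = 1/10
check: Δy/Fy = (-2/5) / (-4) = 1/10 ✓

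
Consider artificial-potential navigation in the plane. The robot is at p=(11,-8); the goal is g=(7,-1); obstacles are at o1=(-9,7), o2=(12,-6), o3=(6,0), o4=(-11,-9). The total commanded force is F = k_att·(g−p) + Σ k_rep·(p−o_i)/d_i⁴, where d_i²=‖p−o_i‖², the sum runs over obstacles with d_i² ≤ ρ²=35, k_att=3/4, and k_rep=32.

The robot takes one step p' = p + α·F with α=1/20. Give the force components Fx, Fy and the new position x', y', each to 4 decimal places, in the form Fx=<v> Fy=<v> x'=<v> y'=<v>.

F_att = 3/4·(g−p) = 3/4·(-4,7) = (-3.0000,5.2500)
o1: d²=625 > ρ²=35 → inactive
o2: d²=5 ≤ ρ²=35; F_rep = 32·(-1,-2)/5² = (-1.2800,-2.5600)
o3: d²=89 > ρ²=35 → inactive
o4: d²=485 > ρ²=35 → inactive
F = F_att + ΣF_rep = (-4.2800,2.6900)
p' = p + 1/20·F = (10.7860,-7.8655)

Fx=-4.2800 Fy=2.6900 x'=10.7860 y'=-7.8655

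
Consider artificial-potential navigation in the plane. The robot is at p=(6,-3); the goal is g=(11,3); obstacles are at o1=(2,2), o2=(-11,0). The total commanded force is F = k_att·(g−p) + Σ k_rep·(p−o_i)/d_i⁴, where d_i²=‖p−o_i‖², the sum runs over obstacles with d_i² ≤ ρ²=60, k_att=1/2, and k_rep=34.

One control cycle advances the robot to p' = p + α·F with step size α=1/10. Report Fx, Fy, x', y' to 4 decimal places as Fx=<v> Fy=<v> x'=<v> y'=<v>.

F_att = 1/2·(g−p) = 1/2·(5,6) = (2.5000,3.0000)
o1: d²=41 ≤ ρ²=60; F_rep = 34·(4,-5)/41² = (0.0809,-0.1011)
o2: d²=298 > ρ²=60 → inactive
F = F_att + ΣF_rep = (2.5809,2.8989)
p' = p + 1/10·F = (6.2581,-2.7101)

Fx=2.5809 Fy=2.8989 x'=6.2581 y'=-2.7101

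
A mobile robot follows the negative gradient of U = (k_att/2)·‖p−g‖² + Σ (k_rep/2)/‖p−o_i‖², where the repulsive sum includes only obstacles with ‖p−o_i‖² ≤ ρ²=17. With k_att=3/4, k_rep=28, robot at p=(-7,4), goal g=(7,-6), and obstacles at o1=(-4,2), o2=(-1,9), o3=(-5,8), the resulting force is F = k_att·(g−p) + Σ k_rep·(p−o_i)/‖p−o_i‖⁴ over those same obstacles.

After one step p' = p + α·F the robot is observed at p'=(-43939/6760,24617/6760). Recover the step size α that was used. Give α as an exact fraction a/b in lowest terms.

F_att = 3/4·(g−p) = 3/4·(14,-10) = (10.5000,-7.5000)
o1: d²=13 ≤ ρ²=17; F_rep = 28·(-3,2)/13² = (-0.4970,0.3314)
o2: d²=61 > ρ²=17 → inactive
o3: d²=20 > ρ²=17 → inactive
F = F_att + ΣF_rep = (10.0030,-7.1686)
Δp = p'−p = (0.5001,-0.3584); α = Δx/Fx = (3381/6760) / (3381/338) = 1/20
check: Δy/Fy = (-2423/6760) / (-2423/338) = 1/20 ✓

α = 1/20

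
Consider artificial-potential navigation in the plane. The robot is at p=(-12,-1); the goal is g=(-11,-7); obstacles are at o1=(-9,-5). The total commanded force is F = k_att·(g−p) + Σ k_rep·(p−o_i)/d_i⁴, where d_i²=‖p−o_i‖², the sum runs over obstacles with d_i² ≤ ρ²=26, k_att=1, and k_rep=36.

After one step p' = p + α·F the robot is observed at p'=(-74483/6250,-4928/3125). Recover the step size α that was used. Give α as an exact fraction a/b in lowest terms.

α = 1/10

F_att = 1·(g−p) = 1·(1,-6) = (1.0000,-6.0000)
o1: d²=25 ≤ ρ²=26; F_rep = 36·(-3,4)/25² = (-0.1728,0.2304)
F = F_att + ΣF_rep = (0.8272,-5.7696)
Δp = p'−p = (0.0827,-0.5770); α = Δx/Fx = (517/6250) / (517/625) = 1/10
check: Δy/Fy = (-1803/3125) / (-3606/625) = 1/10 ✓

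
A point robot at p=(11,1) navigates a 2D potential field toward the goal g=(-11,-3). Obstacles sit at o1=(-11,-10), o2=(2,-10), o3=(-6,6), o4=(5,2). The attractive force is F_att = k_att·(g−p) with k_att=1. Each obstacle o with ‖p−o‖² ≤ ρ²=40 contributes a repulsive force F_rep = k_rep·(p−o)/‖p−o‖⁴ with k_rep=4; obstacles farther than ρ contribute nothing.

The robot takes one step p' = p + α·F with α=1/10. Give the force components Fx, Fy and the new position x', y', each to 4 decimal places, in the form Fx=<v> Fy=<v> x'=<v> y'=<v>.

F_att = 1·(g−p) = 1·(-22,-4) = (-22.0000,-4.0000)
o1: d²=605 > ρ²=40 → inactive
o2: d²=202 > ρ²=40 → inactive
o3: d²=314 > ρ²=40 → inactive
o4: d²=37 ≤ ρ²=40; F_rep = 4·(6,-1)/37² = (0.0175,-0.0029)
F = F_att + ΣF_rep = (-21.9825,-4.0029)
p' = p + 1/10·F = (8.8018,0.5997)

Fx=-21.9825 Fy=-4.0029 x'=8.8018 y'=0.5997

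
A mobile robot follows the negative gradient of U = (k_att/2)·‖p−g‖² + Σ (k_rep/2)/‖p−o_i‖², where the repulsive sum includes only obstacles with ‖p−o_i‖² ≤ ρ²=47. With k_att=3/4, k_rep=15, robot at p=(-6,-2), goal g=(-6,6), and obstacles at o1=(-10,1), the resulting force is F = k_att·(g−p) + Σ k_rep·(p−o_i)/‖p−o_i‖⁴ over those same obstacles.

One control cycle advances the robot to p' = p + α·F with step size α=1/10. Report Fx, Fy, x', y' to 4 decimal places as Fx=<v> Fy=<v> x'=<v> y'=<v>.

Fx=0.0960 Fy=5.9280 x'=-5.9904 y'=-1.4072

F_att = 3/4·(g−p) = 3/4·(0,8) = (0.0000,6.0000)
o1: d²=25 ≤ ρ²=47; F_rep = 15·(4,-3)/25² = (0.0960,-0.0720)
F = F_att + ΣF_rep = (0.0960,5.9280)
p' = p + 1/10·F = (-5.9904,-1.4072)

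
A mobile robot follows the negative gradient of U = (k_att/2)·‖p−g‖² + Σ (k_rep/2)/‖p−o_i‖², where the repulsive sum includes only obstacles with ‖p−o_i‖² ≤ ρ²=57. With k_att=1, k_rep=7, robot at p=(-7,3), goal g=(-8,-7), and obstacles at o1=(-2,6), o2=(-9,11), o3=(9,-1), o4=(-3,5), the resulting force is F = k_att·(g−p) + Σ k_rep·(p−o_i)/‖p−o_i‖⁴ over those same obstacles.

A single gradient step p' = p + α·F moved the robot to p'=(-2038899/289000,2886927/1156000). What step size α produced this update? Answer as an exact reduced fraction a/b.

α = 1/20

F_att = 1·(g−p) = 1·(-1,-10) = (-1.0000,-10.0000)
o1: d²=34 ≤ ρ²=57; F_rep = 7·(-5,-3)/34² = (-0.0303,-0.0182)
o2: d²=68 > ρ²=57 → inactive
o3: d²=272 > ρ²=57 → inactive
o4: d²=20 ≤ ρ²=57; F_rep = 7·(-4,-2)/20² = (-0.0700,-0.0350)
F = F_att + ΣF_rep = (-1.1003,-10.0532)
Δp = p'−p = (-0.0550,-0.5027); α = Δx/Fx = (-15899/289000) / (-15899/14450) = 1/20
check: Δy/Fy = (-581073/1156000) / (-581073/57800) = 1/20 ✓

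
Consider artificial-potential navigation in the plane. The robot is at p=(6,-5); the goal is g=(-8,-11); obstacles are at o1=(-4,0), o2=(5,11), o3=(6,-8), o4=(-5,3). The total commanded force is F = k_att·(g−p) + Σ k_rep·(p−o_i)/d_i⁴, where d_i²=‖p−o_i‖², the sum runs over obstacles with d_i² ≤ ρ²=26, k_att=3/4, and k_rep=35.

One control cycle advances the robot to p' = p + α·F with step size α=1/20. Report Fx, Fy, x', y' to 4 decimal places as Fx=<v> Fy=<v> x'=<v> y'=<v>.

Fx=-10.5000 Fy=-3.2037 x'=5.4750 y'=-5.1602

F_att = 3/4·(g−p) = 3/4·(-14,-6) = (-10.5000,-4.5000)
o1: d²=125 > ρ²=26 → inactive
o2: d²=257 > ρ²=26 → inactive
o3: d²=9 ≤ ρ²=26; F_rep = 35·(0,3)/9² = (0.0000,1.2963)
o4: d²=185 > ρ²=26 → inactive
F = F_att + ΣF_rep = (-10.5000,-3.2037)
p' = p + 1/20·F = (5.4750,-5.1602)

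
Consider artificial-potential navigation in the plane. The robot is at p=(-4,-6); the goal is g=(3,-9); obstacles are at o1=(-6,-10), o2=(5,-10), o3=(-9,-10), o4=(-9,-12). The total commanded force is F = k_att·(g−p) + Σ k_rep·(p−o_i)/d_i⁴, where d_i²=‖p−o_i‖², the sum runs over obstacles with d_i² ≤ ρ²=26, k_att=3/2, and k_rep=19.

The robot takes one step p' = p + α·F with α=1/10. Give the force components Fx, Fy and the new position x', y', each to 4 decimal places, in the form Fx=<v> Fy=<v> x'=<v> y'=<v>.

Fx=10.5950 Fy=-4.3100 x'=-2.9405 y'=-6.4310

F_att = 3/2·(g−p) = 3/2·(7,-3) = (10.5000,-4.5000)
o1: d²=20 ≤ ρ²=26; F_rep = 19·(2,4)/20² = (0.0950,0.1900)
o2: d²=97 > ρ²=26 → inactive
o3: d²=41 > ρ²=26 → inactive
o4: d²=61 > ρ²=26 → inactive
F = F_att + ΣF_rep = (10.5950,-4.3100)
p' = p + 1/10·F = (-2.9405,-6.4310)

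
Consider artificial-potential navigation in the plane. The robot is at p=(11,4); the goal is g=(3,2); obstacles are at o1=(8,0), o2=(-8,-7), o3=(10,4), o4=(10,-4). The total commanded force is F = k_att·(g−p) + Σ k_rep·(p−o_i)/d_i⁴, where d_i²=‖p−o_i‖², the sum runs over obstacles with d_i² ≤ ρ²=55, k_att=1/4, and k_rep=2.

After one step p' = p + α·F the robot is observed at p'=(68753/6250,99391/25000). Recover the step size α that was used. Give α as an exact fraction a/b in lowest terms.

α = 1/20

F_att = 1/4·(g−p) = 1/4·(-8,-2) = (-2.0000,-0.5000)
o1: d²=25 ≤ ρ²=55; F_rep = 2·(3,4)/25² = (0.0096,0.0128)
o2: d²=482 > ρ²=55 → inactive
o3: d²=1 ≤ ρ²=55; F_rep = 2·(1,0)/1² = (2.0000,0.0000)
o4: d²=65 > ρ²=55 → inactive
F = F_att + ΣF_rep = (0.0096,-0.4872)
Δp = p'−p = (0.0005,-0.0244); α = Δx/Fx = (3/6250) / (6/625) = 1/20
check: Δy/Fy = (-609/25000) / (-609/1250) = 1/20 ✓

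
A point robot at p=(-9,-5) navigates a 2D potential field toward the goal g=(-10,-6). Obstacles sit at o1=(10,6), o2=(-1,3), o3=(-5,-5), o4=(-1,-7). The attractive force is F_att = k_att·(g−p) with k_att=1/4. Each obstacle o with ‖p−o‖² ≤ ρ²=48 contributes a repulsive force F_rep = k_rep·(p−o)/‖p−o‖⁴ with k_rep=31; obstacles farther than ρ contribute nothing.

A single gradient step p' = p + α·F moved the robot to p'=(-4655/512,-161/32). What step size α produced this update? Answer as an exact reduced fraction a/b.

F_att = 1/4·(g−p) = 1/4·(-1,-1) = (-0.2500,-0.2500)
o1: d²=482 > ρ²=48 → inactive
o2: d²=128 > ρ²=48 → inactive
o3: d²=16 ≤ ρ²=48; F_rep = 31·(-4,0)/16² = (-0.4844,0.0000)
o4: d²=68 > ρ²=48 → inactive
F = F_att + ΣF_rep = (-0.7344,-0.2500)
Δp = p'−p = (-0.0918,-0.0312); α = Δx/Fx = (-47/512) / (-47/64) = 1/8
check: Δy/Fy = (-1/32) / (-1/4) = 1/8 ✓

α = 1/8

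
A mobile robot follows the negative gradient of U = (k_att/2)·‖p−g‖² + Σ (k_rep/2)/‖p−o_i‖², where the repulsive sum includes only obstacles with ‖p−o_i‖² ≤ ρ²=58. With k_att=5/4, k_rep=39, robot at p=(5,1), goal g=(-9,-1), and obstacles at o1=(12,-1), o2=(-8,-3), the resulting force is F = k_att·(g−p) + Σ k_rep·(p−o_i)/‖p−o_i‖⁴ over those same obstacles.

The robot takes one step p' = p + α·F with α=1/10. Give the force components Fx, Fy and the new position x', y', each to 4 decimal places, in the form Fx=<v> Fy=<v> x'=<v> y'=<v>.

Fx=-17.5972 Fy=-2.4722 x'=3.2403 y'=0.7528

F_att = 5/4·(g−p) = 5/4·(-14,-2) = (-17.5000,-2.5000)
o1: d²=53 ≤ ρ²=58; F_rep = 39·(-7,2)/53² = (-0.0972,0.0278)
o2: d²=185 > ρ²=58 → inactive
F = F_att + ΣF_rep = (-17.5972,-2.4722)
p' = p + 1/10·F = (3.2403,0.7528)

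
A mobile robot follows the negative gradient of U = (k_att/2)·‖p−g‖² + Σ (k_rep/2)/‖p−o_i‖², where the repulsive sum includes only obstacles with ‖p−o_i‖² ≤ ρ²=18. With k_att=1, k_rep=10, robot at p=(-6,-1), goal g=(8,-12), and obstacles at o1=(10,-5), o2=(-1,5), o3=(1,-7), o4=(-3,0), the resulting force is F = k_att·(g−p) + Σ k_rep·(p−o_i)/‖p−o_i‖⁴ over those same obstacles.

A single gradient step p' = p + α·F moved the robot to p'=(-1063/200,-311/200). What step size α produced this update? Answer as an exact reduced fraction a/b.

F_att = 1·(g−p) = 1·(14,-11) = (14.0000,-11.0000)
o1: d²=272 > ρ²=18 → inactive
o2: d²=61 > ρ²=18 → inactive
o3: d²=85 > ρ²=18 → inactive
o4: d²=10 ≤ ρ²=18; F_rep = 10·(-3,-1)/10² = (-0.3000,-0.1000)
F = F_att + ΣF_rep = (13.7000,-11.1000)
Δp = p'−p = (0.6850,-0.5550); α = Δx/Fx = (137/200) / (137/10) = 1/20
check: Δy/Fy = (-111/200) / (-111/10) = 1/20 ✓

α = 1/20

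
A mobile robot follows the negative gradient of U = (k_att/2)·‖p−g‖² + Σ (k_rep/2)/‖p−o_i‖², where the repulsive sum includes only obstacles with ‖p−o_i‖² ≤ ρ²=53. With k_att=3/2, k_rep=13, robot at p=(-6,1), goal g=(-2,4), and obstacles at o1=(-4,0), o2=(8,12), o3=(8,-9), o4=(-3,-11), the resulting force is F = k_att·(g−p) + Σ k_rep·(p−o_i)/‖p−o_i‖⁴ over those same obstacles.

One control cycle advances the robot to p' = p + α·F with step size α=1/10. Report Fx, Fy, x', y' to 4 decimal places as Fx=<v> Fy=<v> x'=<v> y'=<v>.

Fx=4.9600 Fy=5.0200 x'=-5.5040 y'=1.5020

F_att = 3/2·(g−p) = 3/2·(4,3) = (6.0000,4.5000)
o1: d²=5 ≤ ρ²=53; F_rep = 13·(-2,1)/5² = (-1.0400,0.5200)
o2: d²=317 > ρ²=53 → inactive
o3: d²=296 > ρ²=53 → inactive
o4: d²=153 > ρ²=53 → inactive
F = F_att + ΣF_rep = (4.9600,5.0200)
p' = p + 1/10·F = (-5.5040,1.5020)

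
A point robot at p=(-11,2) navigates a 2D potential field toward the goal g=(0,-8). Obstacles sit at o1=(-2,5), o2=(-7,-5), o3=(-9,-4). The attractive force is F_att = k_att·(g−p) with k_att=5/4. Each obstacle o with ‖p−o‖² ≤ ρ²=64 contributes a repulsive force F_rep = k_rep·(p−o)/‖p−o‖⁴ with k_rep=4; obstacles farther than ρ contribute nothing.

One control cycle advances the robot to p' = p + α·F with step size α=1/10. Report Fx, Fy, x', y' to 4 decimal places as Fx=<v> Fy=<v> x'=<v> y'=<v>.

F_att = 5/4·(g−p) = 5/4·(11,-10) = (13.7500,-12.5000)
o1: d²=90 > ρ²=64 → inactive
o2: d²=65 > ρ²=64 → inactive
o3: d²=40 ≤ ρ²=64; F_rep = 4·(-2,6)/40² = (-0.0050,0.0150)
F = F_att + ΣF_rep = (13.7450,-12.4850)
p' = p + 1/10·F = (-9.6255,0.7515)

Fx=13.7450 Fy=-12.4850 x'=-9.6255 y'=0.7515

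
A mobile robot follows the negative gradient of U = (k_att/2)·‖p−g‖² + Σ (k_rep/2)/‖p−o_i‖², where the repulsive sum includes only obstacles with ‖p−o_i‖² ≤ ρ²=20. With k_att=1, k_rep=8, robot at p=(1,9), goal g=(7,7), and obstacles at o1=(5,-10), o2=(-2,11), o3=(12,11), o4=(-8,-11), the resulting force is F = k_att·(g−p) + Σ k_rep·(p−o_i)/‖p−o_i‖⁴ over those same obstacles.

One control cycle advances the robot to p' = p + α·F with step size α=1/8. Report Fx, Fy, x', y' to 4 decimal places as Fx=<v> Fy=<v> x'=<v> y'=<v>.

Fx=6.1420 Fy=-2.0947 x'=1.7678 y'=8.7382

F_att = 1·(g−p) = 1·(6,-2) = (6.0000,-2.0000)
o1: d²=377 > ρ²=20 → inactive
o2: d²=13 ≤ ρ²=20; F_rep = 8·(3,-2)/13² = (0.1420,-0.0947)
o3: d²=125 > ρ²=20 → inactive
o4: d²=481 > ρ²=20 → inactive
F = F_att + ΣF_rep = (6.1420,-2.0947)
p' = p + 1/8·F = (1.7678,8.7382)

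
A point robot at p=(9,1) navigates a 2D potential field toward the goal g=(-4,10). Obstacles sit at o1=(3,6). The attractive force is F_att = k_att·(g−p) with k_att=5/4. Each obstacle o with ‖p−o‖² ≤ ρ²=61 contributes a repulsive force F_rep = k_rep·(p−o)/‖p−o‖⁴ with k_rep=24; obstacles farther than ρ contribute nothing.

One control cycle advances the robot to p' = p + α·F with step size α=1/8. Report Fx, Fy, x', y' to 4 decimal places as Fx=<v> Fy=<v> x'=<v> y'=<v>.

F_att = 5/4·(g−p) = 5/4·(-13,9) = (-16.2500,11.2500)
o1: d²=61 ≤ ρ²=61; F_rep = 24·(6,-5)/61² = (0.0387,-0.0322)
F = F_att + ΣF_rep = (-16.2113,11.2178)
p' = p + 1/8·F = (6.9736,2.4022)

Fx=-16.2113 Fy=11.2178 x'=6.9736 y'=2.4022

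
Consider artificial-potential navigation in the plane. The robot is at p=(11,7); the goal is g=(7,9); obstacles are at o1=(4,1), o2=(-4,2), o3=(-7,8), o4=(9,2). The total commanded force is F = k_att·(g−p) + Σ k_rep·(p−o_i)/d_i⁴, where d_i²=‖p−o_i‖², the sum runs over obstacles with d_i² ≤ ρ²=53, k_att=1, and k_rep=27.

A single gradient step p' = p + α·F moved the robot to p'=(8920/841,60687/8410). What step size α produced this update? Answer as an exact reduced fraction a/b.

α = 1/10

F_att = 1·(g−p) = 1·(-4,2) = (-4.0000,2.0000)
o1: d²=85 > ρ²=53 → inactive
o2: d²=250 > ρ²=53 → inactive
o3: d²=325 > ρ²=53 → inactive
o4: d²=29 ≤ ρ²=53; F_rep = 27·(2,5)/29² = (0.0642,0.1605)
F = F_att + ΣF_rep = (-3.9358,2.1605)
Δp = p'−p = (-0.3936,0.2161); α = Δx/Fx = (-331/841) / (-3310/841) = 1/10
check: Δy/Fy = (1817/8410) / (1817/841) = 1/10 ✓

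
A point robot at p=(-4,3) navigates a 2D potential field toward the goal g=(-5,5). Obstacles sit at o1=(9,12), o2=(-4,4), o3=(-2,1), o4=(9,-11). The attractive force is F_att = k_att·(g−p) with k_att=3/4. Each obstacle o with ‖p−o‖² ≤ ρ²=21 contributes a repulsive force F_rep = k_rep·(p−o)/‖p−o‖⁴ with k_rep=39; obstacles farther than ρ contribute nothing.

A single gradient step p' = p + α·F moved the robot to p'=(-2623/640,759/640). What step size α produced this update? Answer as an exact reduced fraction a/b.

F_att = 3/4·(g−p) = 3/4·(-1,2) = (-0.7500,1.5000)
o1: d²=250 > ρ²=21 → inactive
o2: d²=1 ≤ ρ²=21; F_rep = 39·(0,-1)/1² = (0.0000,-39.0000)
o3: d²=8 ≤ ρ²=21; F_rep = 39·(-2,2)/8² = (-1.2188,1.2188)
o4: d²=365 > ρ²=21 → inactive
F = F_att + ΣF_rep = (-1.9688,-36.2812)
Δp = p'−p = (-0.0984,-1.8141); α = Δx/Fx = (-63/640) / (-63/32) = 1/20
check: Δy/Fy = (-1161/640) / (-1161/32) = 1/20 ✓

α = 1/20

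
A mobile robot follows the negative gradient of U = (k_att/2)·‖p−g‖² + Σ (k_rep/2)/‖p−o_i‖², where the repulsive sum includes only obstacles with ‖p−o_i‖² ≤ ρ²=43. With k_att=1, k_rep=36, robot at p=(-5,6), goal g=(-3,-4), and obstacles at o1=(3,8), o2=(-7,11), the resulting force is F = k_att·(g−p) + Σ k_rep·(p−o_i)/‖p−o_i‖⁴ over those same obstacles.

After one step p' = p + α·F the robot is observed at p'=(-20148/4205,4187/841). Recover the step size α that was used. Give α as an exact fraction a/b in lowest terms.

α = 1/10

F_att = 1·(g−p) = 1·(2,-10) = (2.0000,-10.0000)
o1: d²=68 > ρ²=43 → inactive
o2: d²=29 ≤ ρ²=43; F_rep = 36·(2,-5)/29² = (0.0856,-0.2140)
F = F_att + ΣF_rep = (2.0856,-10.2140)
Δp = p'−p = (0.2086,-1.0214); α = Δx/Fx = (877/4205) / (1754/841) = 1/10
check: Δy/Fy = (-859/841) / (-8590/841) = 1/10 ✓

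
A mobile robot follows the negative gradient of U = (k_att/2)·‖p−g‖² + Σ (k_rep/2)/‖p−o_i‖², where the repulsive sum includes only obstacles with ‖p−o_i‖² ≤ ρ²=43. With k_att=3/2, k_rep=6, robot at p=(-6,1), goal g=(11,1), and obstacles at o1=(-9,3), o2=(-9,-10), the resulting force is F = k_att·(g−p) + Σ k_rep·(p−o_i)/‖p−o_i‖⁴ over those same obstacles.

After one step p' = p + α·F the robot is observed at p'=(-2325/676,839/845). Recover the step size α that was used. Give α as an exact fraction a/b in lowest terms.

F_att = 3/2·(g−p) = 3/2·(17,0) = (25.5000,0.0000)
o1: d²=13 ≤ ρ²=43; F_rep = 6·(3,-2)/13² = (0.1065,-0.0710)
o2: d²=130 > ρ²=43 → inactive
F = F_att + ΣF_rep = (25.6065,-0.0710)
Δp = p'−p = (2.5607,-0.0071); α = Δx/Fx = (1731/676) / (8655/338) = 1/10
check: Δy/Fy = (-6/845) / (-12/169) = 1/10 ✓

α = 1/10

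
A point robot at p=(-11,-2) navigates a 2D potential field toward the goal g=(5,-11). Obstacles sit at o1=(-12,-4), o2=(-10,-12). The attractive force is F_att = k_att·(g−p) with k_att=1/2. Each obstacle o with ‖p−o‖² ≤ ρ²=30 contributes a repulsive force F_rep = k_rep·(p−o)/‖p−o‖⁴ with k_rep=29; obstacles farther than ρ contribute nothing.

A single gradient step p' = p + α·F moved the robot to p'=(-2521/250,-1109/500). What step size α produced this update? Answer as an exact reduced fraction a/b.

α = 1/10

F_att = 1/2·(g−p) = 1/2·(16,-9) = (8.0000,-4.5000)
o1: d²=5 ≤ ρ²=30; F_rep = 29·(1,2)/5² = (1.1600,2.3200)
o2: d²=101 > ρ²=30 → inactive
F = F_att + ΣF_rep = (9.1600,-2.1800)
Δp = p'−p = (0.9160,-0.2180); α = Δx/Fx = (229/250) / (229/25) = 1/10
check: Δy/Fy = (-109/500) / (-109/50) = 1/10 ✓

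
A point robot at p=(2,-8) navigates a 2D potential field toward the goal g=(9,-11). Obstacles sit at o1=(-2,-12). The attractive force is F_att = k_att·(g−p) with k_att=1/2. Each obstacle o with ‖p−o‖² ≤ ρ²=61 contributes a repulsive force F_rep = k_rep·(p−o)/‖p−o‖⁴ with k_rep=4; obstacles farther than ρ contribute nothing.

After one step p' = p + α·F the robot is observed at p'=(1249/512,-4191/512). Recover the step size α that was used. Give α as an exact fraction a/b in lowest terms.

α = 1/8

F_att = 1/2·(g−p) = 1/2·(7,-3) = (3.5000,-1.5000)
o1: d²=32 ≤ ρ²=61; F_rep = 4·(4,4)/32² = (0.0156,0.0156)
F = F_att + ΣF_rep = (3.5156,-1.4844)
Δp = p'−p = (0.4395,-0.1855); α = Δx/Fx = (225/512) / (225/64) = 1/8
check: Δy/Fy = (-95/512) / (-95/64) = 1/8 ✓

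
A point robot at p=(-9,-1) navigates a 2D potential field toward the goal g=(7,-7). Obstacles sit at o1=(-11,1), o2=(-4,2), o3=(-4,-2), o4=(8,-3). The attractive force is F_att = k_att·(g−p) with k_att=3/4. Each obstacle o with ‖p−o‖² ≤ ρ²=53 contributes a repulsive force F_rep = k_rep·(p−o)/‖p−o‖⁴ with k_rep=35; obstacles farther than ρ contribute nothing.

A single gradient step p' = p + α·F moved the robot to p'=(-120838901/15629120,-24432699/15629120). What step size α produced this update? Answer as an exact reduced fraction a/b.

F_att = 3/4·(g−p) = 3/4·(16,-6) = (12.0000,-4.5000)
o1: d²=8 ≤ ρ²=53; F_rep = 35·(2,-2)/8² = (1.0938,-1.0938)
o2: d²=34 ≤ ρ²=53; F_rep = 35·(-5,-3)/34² = (-0.1514,-0.0908)
o3: d²=26 ≤ ρ²=53; F_rep = 35·(-5,1)/26² = (-0.2589,0.0518)
o4: d²=293 > ρ²=53 → inactive
F = F_att + ΣF_rep = (12.6835,-5.6328)
Δp = p'−p = (1.2683,-0.5633); α = Δx/Fx = (19823179/15629120) / (19823179/1562912) = 1/10
check: Δy/Fy = (-8803579/15629120) / (-8803579/1562912) = 1/10 ✓

α = 1/10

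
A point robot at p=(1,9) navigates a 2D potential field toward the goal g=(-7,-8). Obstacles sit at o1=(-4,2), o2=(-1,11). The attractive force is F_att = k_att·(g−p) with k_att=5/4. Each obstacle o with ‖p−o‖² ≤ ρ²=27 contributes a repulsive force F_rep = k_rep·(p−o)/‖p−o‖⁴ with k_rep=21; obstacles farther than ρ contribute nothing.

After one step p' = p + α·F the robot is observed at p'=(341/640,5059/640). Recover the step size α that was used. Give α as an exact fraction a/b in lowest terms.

F_att = 5/4·(g−p) = 5/4·(-8,-17) = (-10.0000,-21.2500)
o1: d²=74 > ρ²=27 → inactive
o2: d²=8 ≤ ρ²=27; F_rep = 21·(2,-2)/8² = (0.6562,-0.6562)
F = F_att + ΣF_rep = (-9.3438,-21.9062)
Δp = p'−p = (-0.4672,-1.0953); α = Δx/Fx = (-299/640) / (-299/32) = 1/20
check: Δy/Fy = (-701/640) / (-701/32) = 1/20 ✓

α = 1/20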